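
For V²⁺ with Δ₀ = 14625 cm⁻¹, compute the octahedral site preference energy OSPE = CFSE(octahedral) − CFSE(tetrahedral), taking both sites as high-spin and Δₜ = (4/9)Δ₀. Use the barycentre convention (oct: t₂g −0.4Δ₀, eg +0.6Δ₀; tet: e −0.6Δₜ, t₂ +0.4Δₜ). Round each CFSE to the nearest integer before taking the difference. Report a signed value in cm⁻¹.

-12350

V is in group 5, so V²⁺ is d³ (5 − 2 = 3).
Octahedral (high-spin): t2g^3 e_g^0, CFSE = 3(−0.4) + 0(+0.6) = -1.2Δ₀ = -1.2 × 14625 = -17550 cm⁻¹.
Tetrahedral: e^2 t2^1, CFSE = 2(−0.6) + 1(+0.4) = -0.8Δₜ = -0.8 × (4/9) × 14625 = -5200 cm⁻¹.
OSPE = CFSE(oct) − CFSE(tet) = -17550 − (-5200) = -12350 cm⁻¹.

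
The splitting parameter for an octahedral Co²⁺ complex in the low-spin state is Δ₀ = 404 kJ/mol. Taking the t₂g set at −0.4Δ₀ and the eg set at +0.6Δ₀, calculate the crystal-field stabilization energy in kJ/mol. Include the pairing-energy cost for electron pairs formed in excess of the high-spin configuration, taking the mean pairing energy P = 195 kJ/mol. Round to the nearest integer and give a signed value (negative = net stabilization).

-532

Co sits in group 9; removing 2 electrons leaves Co²⁺ with 9 − 2 = 7 d electrons.
Electron filling gives t₂g⁶ eg¹.
Orbital CFSE = 6(-0.4) + 1(0.6) = -1.8Δ₀ = -1.8 × 404 = -727 kJ/mol.
High-spin d⁷ would be t₂g⁵ eg² with 2 pairs; low-spin has 3, so 1 excess pair costs +1P = +195 kJ/mol.
Net CFSE = -727 + 195 = -532 kJ/mol.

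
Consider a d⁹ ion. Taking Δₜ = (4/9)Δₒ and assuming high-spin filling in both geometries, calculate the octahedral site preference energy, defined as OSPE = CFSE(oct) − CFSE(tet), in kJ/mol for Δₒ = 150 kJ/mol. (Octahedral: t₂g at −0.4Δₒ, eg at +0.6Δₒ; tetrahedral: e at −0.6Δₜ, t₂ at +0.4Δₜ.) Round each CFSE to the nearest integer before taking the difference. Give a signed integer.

Octahedral high-spin t2g^6 e_g^3: CFSE = -0.6 × 150 = -90 kJ/mol.
Tetrahedral e^4 t2^5 gives -0.4Δₜ = -0.4 × (4/9) × 150 = -27 kJ/mol.
Subtracting, OSPE = -90 − (-27) = -63 kJ/mol.

-63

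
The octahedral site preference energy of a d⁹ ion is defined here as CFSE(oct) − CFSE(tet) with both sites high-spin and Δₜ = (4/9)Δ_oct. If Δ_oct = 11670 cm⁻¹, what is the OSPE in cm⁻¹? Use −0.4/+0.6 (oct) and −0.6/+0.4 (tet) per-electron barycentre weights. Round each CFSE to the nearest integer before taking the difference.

In an octahedral site d⁹ (HS) is t₂g⁶ eg³, giving CFSE(oct) = -0.6Δ_oct = -7002 cm⁻¹.
In a tetrahedral site the filling is e⁴ t₂⁵: CFSE(tet) = -0.4Δₜ = -0.4 × (4/9)(11670) = -2075 cm⁻¹.
OSPE = CFSE(oct) − CFSE(tet) = -7002 − (-2075) = -4927 cm⁻¹.

-4927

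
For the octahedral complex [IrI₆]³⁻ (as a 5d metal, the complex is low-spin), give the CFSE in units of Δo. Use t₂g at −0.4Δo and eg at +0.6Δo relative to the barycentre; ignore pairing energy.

Each I⁻ contributes -1; 6 × (-1) = -6. With overall charge -3, Ir is in the +3 oxidation state.
Ir sits in group 9; removing 3 electrons leaves Ir³⁺ with 9 − 3 = 6 d electrons.
Configuration: t₂g⁶ eg⁰.
CFSE = 6(-0.4Δo) + 0(0.6Δo) = -2.4Δo + 0.0Δo = -2.4Δo.

-2.4 Δo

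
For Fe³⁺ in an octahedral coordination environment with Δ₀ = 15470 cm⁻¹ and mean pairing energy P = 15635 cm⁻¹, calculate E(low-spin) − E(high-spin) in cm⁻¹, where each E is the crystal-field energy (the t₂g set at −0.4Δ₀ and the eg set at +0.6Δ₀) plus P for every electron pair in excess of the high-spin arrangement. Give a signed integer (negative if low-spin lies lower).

Group 8 minus oxidation state +3 gives a d⁵ configuration for Fe³⁺.
In the high-spin limit (t₂g³ eg²) the orbital term is 0.0Δ₀ = 0 cm⁻¹, with no excess pairing.
For low-spin the configuration is t₂g⁵ eg⁰: orbital energy -2.0 × 15470 = -30940 cm⁻¹, and 2 additional pairs relative to high-spin add 31270 cm⁻¹, giving 330 cm⁻¹.
The difference is 330 − (0) = 330 cm⁻¹, so high-spin lies lower.

330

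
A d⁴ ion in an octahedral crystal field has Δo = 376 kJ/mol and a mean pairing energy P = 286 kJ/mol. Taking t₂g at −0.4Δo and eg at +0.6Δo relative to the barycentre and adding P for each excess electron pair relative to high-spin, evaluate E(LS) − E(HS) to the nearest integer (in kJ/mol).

-90

In the high-spin limit (t₂g³ eg¹) the orbital term is -0.6Δo = -226 kJ/mol, with no excess pairing.
Low-spin: t₂g⁴ eg⁰, orbital CFSE = -1.6Δo = -602 kJ/mol; plus 1 excess pair × P = +286 kJ/mol; total -316 kJ/mol.
The difference is -316 − (-226) = -90 kJ/mol, so low-spin lies lower.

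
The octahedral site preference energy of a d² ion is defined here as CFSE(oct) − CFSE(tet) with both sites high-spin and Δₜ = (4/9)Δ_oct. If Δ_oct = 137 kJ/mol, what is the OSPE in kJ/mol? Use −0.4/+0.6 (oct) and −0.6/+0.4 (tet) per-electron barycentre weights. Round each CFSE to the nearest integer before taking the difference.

Octahedral high-spin t2g^2 e_g^0: CFSE = -0.8 × 137 = -110 kJ/mol.
In a tetrahedral site the filling is e^2 t2^0: CFSE(tet) = -1.2Δₜ = -1.2 × (4/9)(137) = -73 kJ/mol.
Subtracting, OSPE = -110 − (-73) = -37 kJ/mol.

-37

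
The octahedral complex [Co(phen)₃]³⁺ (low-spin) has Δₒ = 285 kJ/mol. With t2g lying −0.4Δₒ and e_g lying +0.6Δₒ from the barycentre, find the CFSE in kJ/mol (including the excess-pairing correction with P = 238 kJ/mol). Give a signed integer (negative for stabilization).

-208

phen is neutral, so the +3 overall charge sits on Co: oxidation state +3.
Co is in group 9, so Co³⁺ is d⁶ (9 − 3 = 6).
The d⁶ electrons fill as t2g^6 e_g^0.
Orbital CFSE = 6(-0.4) + 0(0.6) = -2.4Δₒ = -2.4 × 285 = -684 kJ/mol.
High-spin d⁶ would be t2g^4 e_g^2 with 1 pair; low-spin has 3, so 2 excess pairs cost +2P = +476 kJ/mol.
Overall CFSE = -684 + 476 = -208 kJ/mol.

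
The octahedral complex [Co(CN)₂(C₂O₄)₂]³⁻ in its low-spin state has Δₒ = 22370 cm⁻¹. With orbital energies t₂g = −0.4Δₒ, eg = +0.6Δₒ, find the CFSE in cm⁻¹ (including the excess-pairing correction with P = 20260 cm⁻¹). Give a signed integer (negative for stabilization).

-13168

Ligand charges: 2×(-1) from CN⁻ and 2×(-2) from C₂O₄²⁻ sum to -6; with overall charge -3, Co is +3.
Co is in group 9, so Co³⁺ is d⁶ (9 − 3 = 6).
The d⁶ electrons fill as t₂g⁶ eg⁰.
Orbital CFSE = 6(-0.4) + 0(0.6) = -2.4Δₒ = -2.4 × 22370 = -53688 cm⁻¹.
Pairing penalty: 3 pairs vs 1 in the high-spin reference → 2 extra × P = 40520 cm⁻¹.
Overall CFSE = -53688 + 40520 = -13168 cm⁻¹.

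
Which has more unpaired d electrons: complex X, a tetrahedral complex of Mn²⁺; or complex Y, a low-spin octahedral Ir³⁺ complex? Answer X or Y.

X

X: Mn is in group 7, so Mn²⁺ is d⁵ (7 − 2 = 5); With tetrahedral geometry the complex is necessarily high-spin; e^2 t2^3 → 5 unpaired.
Y: Ir is in group 9, so Ir³⁺ is d⁶ (9 − 3 = 6); t2g^6 e_g^0 → 0 unpaired.
So X has more unpaired electrons.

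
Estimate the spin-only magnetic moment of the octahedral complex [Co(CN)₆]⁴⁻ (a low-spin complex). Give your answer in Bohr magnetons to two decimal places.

Each CN⁻ contributes -1; 6 × (-1) = -6. With overall charge -4, Co is in the +2 oxidation state.
Co is in group 9, so Co²⁺ is d⁷ (9 − 2 = 7).
Configuration: t2g^6 e_g^1 → 1 unpaired electron.
μ(spin-only) = √[1(1+2)] = √3 ≈ 1.73 Bohr magnetons.

1.73 Bohr magnetons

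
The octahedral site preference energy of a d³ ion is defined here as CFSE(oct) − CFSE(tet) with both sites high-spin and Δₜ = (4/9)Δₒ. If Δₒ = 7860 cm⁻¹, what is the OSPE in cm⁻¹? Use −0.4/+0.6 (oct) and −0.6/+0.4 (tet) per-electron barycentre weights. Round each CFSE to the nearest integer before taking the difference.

-6637

Octahedral high-spin t₂g³ eg⁰: CFSE = -1.2 × 7860 = -9432 cm⁻¹.
Tetrahedral e² t₂¹ gives -0.8Δₜ = -0.8 × (4/9) × 7860 = -2795 cm⁻¹.
Subtracting, OSPE = -9432 − (-2795) = -6637 cm⁻¹.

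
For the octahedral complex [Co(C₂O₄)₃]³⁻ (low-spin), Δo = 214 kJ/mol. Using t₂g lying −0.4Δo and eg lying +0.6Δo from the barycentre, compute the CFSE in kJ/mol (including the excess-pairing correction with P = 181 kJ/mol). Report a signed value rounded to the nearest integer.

-152

Each C₂O₄²⁻ contributes -2; 3 × (-2) = -6. With overall charge -3, Co is in the +3 oxidation state.
Co³⁺: group 9, so d-count = 9 − 3 = 6.
The d⁶ electrons fill as t₂g⁶ eg⁰.
Orbital CFSE = 6(-0.4) + 0(0.6) = -2.4Δo = -2.4 × 214 = -514 kJ/mol.
Pairing penalty: 3 pairs vs 1 in the high-spin reference → 2 extra × P = 362 kJ/mol.
Overall CFSE = -514 + 362 = -152 kJ/mol.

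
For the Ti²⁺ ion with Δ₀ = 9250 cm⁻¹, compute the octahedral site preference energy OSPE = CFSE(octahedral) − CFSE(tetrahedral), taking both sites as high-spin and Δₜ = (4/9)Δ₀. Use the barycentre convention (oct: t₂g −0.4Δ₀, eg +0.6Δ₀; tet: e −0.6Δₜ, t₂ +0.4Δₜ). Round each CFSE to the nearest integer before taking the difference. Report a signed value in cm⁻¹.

-2467

Ti²⁺: group 4, so d-count = 4 − 2 = 2.
In an octahedral site d² (HS) is t2g^2 e_g^0, giving CFSE(oct) = -0.8Δ₀ = -7400 cm⁻¹.
Tetrahedral: e^2 t2^0, CFSE = 2(−0.6) + 0(+0.4) = -1.2Δₜ = -1.2 × (4/9) × 9250 = -4933 cm⁻¹.
OSPE = CFSE(oct) − CFSE(tet) = -7400 − (-4933) = -2467 cm⁻¹.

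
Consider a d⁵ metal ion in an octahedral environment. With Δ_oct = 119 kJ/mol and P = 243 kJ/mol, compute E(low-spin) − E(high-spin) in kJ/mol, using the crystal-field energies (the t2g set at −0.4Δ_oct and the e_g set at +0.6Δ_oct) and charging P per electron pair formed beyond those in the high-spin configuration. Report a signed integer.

High-spin: t2g^3 e_g^2, CFSE = 0.0Δ_oct = 0 kJ/mol.
Low-spin t2g^5 e_g^0 gives -2.0Δ_oct = -238 kJ/mol, but forming 2 extra pairs costs 2P = 486 kJ/mol, so E(LS) = -238 + 486 = 248 kJ/mol.
The difference is 248 − (0) = 248 kJ/mol, so high-spin lies lower.

248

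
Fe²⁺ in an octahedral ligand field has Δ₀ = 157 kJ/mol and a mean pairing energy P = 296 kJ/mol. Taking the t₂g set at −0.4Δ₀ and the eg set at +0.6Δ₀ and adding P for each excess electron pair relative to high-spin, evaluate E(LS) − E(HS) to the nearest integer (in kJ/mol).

Fe²⁺: group 8, so d-count = 8 − 2 = 6.
High-spin d⁶ fills as t₂g⁴ eg² with CFSE 4(−0.4) + 2(+0.6) = -0.4Δ₀ = -63 kJ/mol.
For low-spin the configuration is t₂g⁶ eg⁰: orbital energy -2.4 × 157 = -377 kJ/mol, and 2 additional pairs relative to high-spin add 592 kJ/mol, giving 215 kJ/mol.
Thus E(LS) − E(HS) = 278 kJ/mol.

278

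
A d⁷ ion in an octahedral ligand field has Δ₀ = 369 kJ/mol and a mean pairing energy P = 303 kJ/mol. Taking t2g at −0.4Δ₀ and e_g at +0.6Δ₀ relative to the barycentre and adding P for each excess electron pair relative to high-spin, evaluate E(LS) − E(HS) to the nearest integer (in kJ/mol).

-66

High-spin d⁷ fills as t2g^5 e_g^2 with CFSE 5(−0.4) + 2(+0.6) = -0.8Δ₀ = -295 kJ/mol.
For low-spin the configuration is t2g^6 e_g^1: orbital energy -1.8 × 369 = -664 kJ/mol, and 1 additional pair relative to high-spin adds 303 kJ/mol, giving -361 kJ/mol.
Thus E(LS) − E(HS) = -66 kJ/mol.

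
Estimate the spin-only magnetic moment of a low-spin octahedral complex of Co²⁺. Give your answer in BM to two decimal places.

1.73 BM

Group 9 minus oxidation state +2 gives a d⁷ configuration for Co²⁺.
Configuration: t₂g⁶ eg¹ → 1 unpaired electron.
μ(spin-only) = √[1(1+2)] = √3 ≈ 1.73 BM.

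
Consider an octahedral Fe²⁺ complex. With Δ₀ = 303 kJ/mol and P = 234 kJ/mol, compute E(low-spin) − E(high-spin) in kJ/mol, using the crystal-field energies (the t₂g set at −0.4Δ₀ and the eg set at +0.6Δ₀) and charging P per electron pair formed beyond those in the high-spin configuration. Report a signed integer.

-138

Group 8 minus oxidation state +2 gives a d⁶ configuration for Fe²⁺.
In the high-spin limit (t₂g⁴ eg²) the orbital term is -0.4Δ₀ = -121 kJ/mol, with no excess pairing.
Low-spin: t₂g⁶ eg⁰, orbital CFSE = -2.4Δ₀ = -727 kJ/mol; plus 2 excess pairs × P = +468 kJ/mol; total -259 kJ/mol.
E(LS) − E(HS) = -259 − (-121) = -138 kJ/mol.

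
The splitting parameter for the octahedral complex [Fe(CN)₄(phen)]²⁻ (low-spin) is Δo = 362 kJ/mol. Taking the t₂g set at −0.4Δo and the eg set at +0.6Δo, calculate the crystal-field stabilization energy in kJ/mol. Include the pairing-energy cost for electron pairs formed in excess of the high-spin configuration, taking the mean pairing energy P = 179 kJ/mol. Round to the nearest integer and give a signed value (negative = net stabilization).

-511

Ligand charges: 4×(-1) from CN⁻ and 1×(+0) from phen sum to -4; with overall charge -2, Fe is +2.
Fe is in group 8, so Fe²⁺ is d⁶ (8 − 2 = 6).
The d⁶ electrons fill as t₂g⁶ eg⁰.
CFSE(orbital) = 6×(-0.4Δo) + 0×(0.6Δo) = -2.4Δo; with Δo = 362 kJ/mol that is -869 kJ/mol.
Relative to high-spin t₂g⁴ eg² (1 paired), the low-spin configuration has 2 additional pairs, contributing +2 × 179 = +358 kJ/mol.
Net CFSE = -869 + 358 = -511 kJ/mol.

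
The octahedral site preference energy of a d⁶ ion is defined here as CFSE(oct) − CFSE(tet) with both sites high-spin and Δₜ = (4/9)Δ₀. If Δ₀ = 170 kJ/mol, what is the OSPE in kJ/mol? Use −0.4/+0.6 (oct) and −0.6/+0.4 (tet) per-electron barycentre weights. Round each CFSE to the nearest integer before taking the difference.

-23

Octahedral (high-spin): t2g^4 e_g^2, CFSE = 4(−0.4) + 2(+0.6) = -0.4Δ₀ = -0.4 × 170 = -68 kJ/mol.
Tetrahedral e^3 t2^3 gives -0.6Δₜ = -0.6 × (4/9) × 170 = -45 kJ/mol.
OSPE = CFSE(oct) − CFSE(tet) = -68 − (-45) = -23 kJ/mol.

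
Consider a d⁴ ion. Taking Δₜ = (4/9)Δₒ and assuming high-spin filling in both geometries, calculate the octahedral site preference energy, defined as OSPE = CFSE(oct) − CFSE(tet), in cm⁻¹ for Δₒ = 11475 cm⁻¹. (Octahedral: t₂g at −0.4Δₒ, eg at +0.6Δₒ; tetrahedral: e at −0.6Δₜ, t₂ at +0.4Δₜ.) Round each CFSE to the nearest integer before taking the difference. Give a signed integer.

Octahedral high-spin t2g^3 e_g^1: CFSE = -0.6 × 11475 = -6885 cm⁻¹.
Tetrahedral: e^2 t2^2, CFSE = 2(−0.6) + 2(+0.4) = -0.4Δₜ = -0.4 × (4/9) × 11475 = -2040 cm⁻¹.
OSPE = -6885 − (-2040) = -4845 cm⁻¹.

-4845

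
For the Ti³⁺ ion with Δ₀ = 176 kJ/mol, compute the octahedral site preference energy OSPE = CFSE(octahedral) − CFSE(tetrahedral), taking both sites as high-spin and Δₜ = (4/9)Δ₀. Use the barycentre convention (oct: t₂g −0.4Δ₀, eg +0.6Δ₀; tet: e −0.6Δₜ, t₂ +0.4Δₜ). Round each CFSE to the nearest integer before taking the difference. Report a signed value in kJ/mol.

Group 4 minus oxidation state +3 gives a d¹ configuration for Ti³⁺.
Octahedral high-spin t₂g¹ eg⁰: CFSE = -0.4 × 176 = -70 kJ/mol.
Tetrahedral: e¹ t₂⁰, CFSE = 1(−0.6) + 0(+0.4) = -0.6Δₜ = -0.6 × (4/9) × 176 = -47 kJ/mol.
Subtracting, OSPE = -70 − (-47) = -23 kJ/mol.

-23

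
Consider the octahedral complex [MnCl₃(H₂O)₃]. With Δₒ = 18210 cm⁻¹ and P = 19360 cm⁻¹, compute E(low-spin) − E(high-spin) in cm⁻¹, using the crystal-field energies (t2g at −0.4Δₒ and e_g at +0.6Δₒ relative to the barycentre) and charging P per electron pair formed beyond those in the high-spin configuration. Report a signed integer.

Ligand charges: 3×(-1) from Cl⁻ and 3×(+0) from H₂O sum to -3; with overall charge +0, Mn is +3.
Group 7 minus oxidation state +3 gives a d⁴ configuration for Mn³⁺.
High-spin d⁴ fills as t2g^3 e_g^1 with CFSE 3(−0.4) + 1(+0.6) = -0.6Δₒ = -10926 cm⁻¹.
Low-spin t2g^4 e_g^0 gives -1.6Δₒ = -29136 cm⁻¹, but forming 1 extra pair costs 1P = 19360 cm⁻¹, so E(LS) = -29136 + 19360 = -9776 cm⁻¹.
E(LS) − E(HS) = -9776 − (-10926) = 1150 cm⁻¹.

1150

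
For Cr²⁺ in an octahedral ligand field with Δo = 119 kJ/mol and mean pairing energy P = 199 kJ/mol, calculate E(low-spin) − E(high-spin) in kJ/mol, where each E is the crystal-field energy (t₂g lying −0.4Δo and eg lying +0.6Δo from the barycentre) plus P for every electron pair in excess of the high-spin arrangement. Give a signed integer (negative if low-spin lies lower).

Cr sits in group 6; removing 2 electrons leaves Cr²⁺ with 6 − 2 = 4 d electrons.
In the high-spin limit (t₂g³ eg¹) the orbital term is -0.6Δo = -71 kJ/mol, with no excess pairing.
For low-spin the configuration is t₂g⁴ eg⁰: orbital energy -1.6 × 119 = -190 kJ/mol, and 1 additional pair relative to high-spin adds 199 kJ/mol, giving 9 kJ/mol.
E(LS) − E(HS) = 9 − (-71) = 80 kJ/mol.

80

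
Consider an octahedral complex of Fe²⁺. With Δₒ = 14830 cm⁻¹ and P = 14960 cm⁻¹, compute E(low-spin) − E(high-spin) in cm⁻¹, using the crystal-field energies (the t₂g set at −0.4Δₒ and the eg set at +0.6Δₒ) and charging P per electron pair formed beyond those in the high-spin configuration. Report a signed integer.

Fe²⁺: group 8, so d-count = 8 − 2 = 6.
High-spin d⁶ fills as t₂g⁴ eg² with CFSE 4(−0.4) + 2(+0.6) = -0.4Δₒ = -5932 cm⁻¹.
Low-spin t₂g⁶ eg⁰ gives -2.4Δₒ = -35592 cm⁻¹, but forming 2 extra pairs costs 2P = 29920 cm⁻¹, so E(LS) = -35592 + 29920 = -5672 cm⁻¹.
Thus E(LS) − E(HS) = 260 cm⁻¹.

260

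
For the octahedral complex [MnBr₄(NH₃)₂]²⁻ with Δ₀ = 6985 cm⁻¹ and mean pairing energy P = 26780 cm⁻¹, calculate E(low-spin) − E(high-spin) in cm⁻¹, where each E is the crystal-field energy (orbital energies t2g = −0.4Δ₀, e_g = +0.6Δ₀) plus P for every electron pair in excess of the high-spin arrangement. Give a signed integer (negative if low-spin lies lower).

Ligand charges: 4×(-1) from Br⁻ and 2×(+0) from NH₃ sum to -4; with overall charge -2, Mn is +2.
Group 7 minus oxidation state +2 gives a d⁵ configuration for Mn²⁺.
High-spin d⁵ fills as t2g^3 e_g^2 with CFSE 3(−0.4) + 2(+0.6) = 0.0Δ₀ = 0 cm⁻¹.
For low-spin the configuration is t2g^5 e_g^0: orbital energy -2.0 × 6985 = -13970 cm⁻¹, and 2 additional pairs relative to high-spin add 53560 cm⁻¹, giving 39590 cm⁻¹.
E(LS) − E(HS) = 39590 − (0) = 39590 cm⁻¹.

39590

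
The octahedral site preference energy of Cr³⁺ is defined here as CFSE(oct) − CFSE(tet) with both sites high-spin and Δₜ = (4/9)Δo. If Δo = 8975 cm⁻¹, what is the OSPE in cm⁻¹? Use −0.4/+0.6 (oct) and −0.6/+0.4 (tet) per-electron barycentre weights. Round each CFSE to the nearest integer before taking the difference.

-7579

Cr sits in group 6; removing 3 electrons leaves Cr³⁺ with 6 − 3 = 3 d electrons.
Octahedral high-spin t2g^3 e_g^0: CFSE = -1.2 × 8975 = -10770 cm⁻¹.
In a tetrahedral site the filling is e^2 t2^1: CFSE(tet) = -0.8Δₜ = -0.8 × (4/9)(8975) = -3191 cm⁻¹.
OSPE = CFSE(oct) − CFSE(tet) = -10770 − (-3191) = -7579 cm⁻¹.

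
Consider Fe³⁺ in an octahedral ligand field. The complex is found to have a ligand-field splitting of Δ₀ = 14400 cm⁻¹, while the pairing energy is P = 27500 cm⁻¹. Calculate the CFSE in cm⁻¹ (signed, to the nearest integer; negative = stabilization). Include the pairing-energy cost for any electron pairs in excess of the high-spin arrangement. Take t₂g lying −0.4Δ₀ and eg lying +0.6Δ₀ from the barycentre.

0

Fe is in group 8, so Fe³⁺ is d⁵ (8 − 3 = 5).
Here Δ₀ < P (14400 < 27500), so the high-spin state is favoured.
Configuration: t₂g³ eg².
Orbital CFSE = 0.0Δ₀ = 0.0 × 14400 = 0 cm⁻¹.
High-spin has no excess pairs, so no pairing correction applies.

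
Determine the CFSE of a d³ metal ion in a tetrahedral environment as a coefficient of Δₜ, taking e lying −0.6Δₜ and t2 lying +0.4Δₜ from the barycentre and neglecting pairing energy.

Tetrahedral fields are weak (Δₜ ≈ 4/9 Δₒ), so electrons fill high-spin.
Configuration: e^2 t2^1.
CFSE = 2(-0.6Δₜ) + 1(0.4Δₜ) = -1.2Δₜ + 0.4Δₜ = -0.8Δₜ.

-0.8 Δₜ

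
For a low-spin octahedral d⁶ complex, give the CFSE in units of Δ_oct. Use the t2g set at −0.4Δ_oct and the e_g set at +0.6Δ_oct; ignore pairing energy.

Configuration: t2g^6 e_g^0.
CFSE = 6(-0.4Δ_oct) + 0(0.6Δ_oct) = -2.4Δ_oct + 0.0Δ_oct = -2.4Δ_oct.

-2.4 Δ_oct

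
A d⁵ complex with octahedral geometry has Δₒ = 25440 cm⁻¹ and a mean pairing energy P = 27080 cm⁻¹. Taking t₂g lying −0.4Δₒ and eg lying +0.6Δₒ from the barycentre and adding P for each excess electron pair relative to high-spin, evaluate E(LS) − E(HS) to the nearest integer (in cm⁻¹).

High-spin d⁵ fills as t₂g³ eg² with CFSE 3(−0.4) + 2(+0.6) = 0.0Δₒ = 0 cm⁻¹.
Low-spin: t₂g⁵ eg⁰, orbital CFSE = -2.0Δₒ = -50880 cm⁻¹; plus 2 excess pairs × P = +54160 cm⁻¹; total 3280 cm⁻¹.
The difference is 3280 − (0) = 3280 cm⁻¹, so high-spin lies lower.

3280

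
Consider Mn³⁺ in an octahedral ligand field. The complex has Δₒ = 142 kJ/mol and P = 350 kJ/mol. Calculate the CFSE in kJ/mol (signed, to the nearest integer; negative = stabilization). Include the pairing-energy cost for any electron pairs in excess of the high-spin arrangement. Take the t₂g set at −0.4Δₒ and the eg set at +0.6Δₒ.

Group 7 minus oxidation state +3 gives a d⁴ configuration for Mn³⁺.
With Δₒ < P the complex is high-spin.
Filling d⁴ accordingly: t₂g³ eg¹.
Orbital CFSE = -0.6Δₒ = -0.6 × 142 = -85 kJ/mol.
High-spin has no excess pairs, so no pairing correction applies.

-85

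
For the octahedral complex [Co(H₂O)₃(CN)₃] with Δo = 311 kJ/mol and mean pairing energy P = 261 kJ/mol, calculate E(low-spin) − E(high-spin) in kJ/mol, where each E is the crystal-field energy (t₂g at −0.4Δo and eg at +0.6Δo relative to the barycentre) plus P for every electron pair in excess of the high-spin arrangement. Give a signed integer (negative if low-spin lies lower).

-100

Ligand charges: 3×(+0) from H₂O and 3×(-1) from CN⁻ sum to -3; with overall charge +0, Co is +3.
Co³⁺: group 9, so d-count = 9 − 3 = 6.
High-spin: t₂g⁴ eg², CFSE = -0.4Δo = -124 kJ/mol.
For low-spin the configuration is t₂g⁶ eg⁰: orbital energy -2.4 × 311 = -746 kJ/mol, and 2 additional pairs relative to high-spin add 522 kJ/mol, giving -224 kJ/mol.
Thus E(LS) − E(HS) = -100 kJ/mol.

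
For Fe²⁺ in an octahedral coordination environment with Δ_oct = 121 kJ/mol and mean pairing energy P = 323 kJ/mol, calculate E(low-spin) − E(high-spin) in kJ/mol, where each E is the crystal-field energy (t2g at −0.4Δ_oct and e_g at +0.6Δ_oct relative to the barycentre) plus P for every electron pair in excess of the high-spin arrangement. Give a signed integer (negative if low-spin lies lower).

Group 8 minus oxidation state +2 gives a d⁶ configuration for Fe²⁺.
High-spin d⁶ fills as t2g^4 e_g^2 with CFSE 4(−0.4) + 2(+0.6) = -0.4Δ_oct = -48 kJ/mol.
Low-spin: t2g^6 e_g^0, orbital CFSE = -2.4Δ_oct = -290 kJ/mol; plus 2 excess pairs × P = +646 kJ/mol; total 356 kJ/mol.
Thus E(LS) − E(HS) = 404 kJ/mol.

404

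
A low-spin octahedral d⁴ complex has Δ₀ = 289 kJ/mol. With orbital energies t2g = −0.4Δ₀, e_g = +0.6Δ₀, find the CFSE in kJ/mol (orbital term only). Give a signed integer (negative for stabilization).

-462

Electron filling gives t2g^4 e_g^0.
CFSE(orbital) = 4×(-0.4Δ₀) + 0×(0.6Δ₀) = -1.6Δ₀; with Δ₀ = 289 kJ/mol that is -462 kJ/mol.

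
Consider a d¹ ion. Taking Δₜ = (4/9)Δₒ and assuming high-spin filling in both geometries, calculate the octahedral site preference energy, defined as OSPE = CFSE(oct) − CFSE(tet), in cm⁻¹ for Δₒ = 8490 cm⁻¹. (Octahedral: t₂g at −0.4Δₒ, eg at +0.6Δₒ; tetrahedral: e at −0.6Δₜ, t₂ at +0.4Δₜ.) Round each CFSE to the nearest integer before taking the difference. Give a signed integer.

Octahedral high-spin t₂g¹ eg⁰: CFSE = -0.4 × 8490 = -3396 cm⁻¹.
In a tetrahedral site the filling is e¹ t₂⁰: CFSE(tet) = -0.6Δₜ = -0.6 × (4/9)(8490) = -2264 cm⁻¹.
OSPE = CFSE(oct) − CFSE(tet) = -3396 − (-2264) = -1132 cm⁻¹.

-1132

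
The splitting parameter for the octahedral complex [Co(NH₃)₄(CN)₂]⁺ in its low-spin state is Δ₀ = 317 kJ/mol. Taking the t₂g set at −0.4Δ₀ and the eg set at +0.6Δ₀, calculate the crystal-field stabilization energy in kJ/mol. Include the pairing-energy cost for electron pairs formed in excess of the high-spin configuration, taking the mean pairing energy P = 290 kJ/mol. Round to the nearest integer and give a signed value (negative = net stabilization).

-181

Ligand charges: 4×(+0) from NH₃ and 2×(-1) from CN⁻ sum to -2; with overall charge +1, Co is +3.
Group 9 minus oxidation state +3 gives a d⁶ configuration for Co³⁺.
Configuration: t₂g⁶ eg⁰.
CFSE(orbital) = 6×(-0.4Δ₀) + 0×(0.6Δ₀) = -2.4Δ₀; with Δ₀ = 317 kJ/mol that is -761 kJ/mol.
Relative to high-spin t₂g⁴ eg² (1 paired), the low-spin configuration has 2 additional pairs, contributing +2 × 290 = +580 kJ/mol.
Net CFSE = -761 + 580 = -181 kJ/mol.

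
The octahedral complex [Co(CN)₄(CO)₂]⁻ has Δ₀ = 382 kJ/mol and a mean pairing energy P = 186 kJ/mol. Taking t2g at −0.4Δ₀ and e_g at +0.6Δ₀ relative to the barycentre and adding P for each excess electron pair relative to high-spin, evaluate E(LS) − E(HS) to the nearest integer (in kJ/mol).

-392

Ligand charges: 4×(-1) from CN⁻ and 2×(+0) from CO sum to -4; with overall charge -1, Co is +3.
Co sits in group 9; removing 3 electrons leaves Co³⁺ with 9 − 3 = 6 d electrons.
High-spin d⁶ fills as t2g^4 e_g^2 with CFSE 4(−0.4) + 2(+0.6) = -0.4Δ₀ = -153 kJ/mol.
For low-spin the configuration is t2g^6 e_g^0: orbital energy -2.4 × 382 = -917 kJ/mol, and 2 additional pairs relative to high-spin add 372 kJ/mol, giving -545 kJ/mol.
Thus E(LS) − E(HS) = -392 kJ/mol.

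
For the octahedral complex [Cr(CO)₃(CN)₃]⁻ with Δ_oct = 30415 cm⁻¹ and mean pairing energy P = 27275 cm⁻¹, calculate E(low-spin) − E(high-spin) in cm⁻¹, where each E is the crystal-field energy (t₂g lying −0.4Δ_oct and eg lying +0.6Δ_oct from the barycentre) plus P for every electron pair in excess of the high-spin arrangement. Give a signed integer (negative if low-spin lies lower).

Ligand charges: 3×(+0) from CO and 3×(-1) from CN⁻ sum to -3; with overall charge -1, Cr is +2.
Group 6 minus oxidation state +2 gives a d⁴ configuration for Cr²⁺.
High-spin d⁴ fills as t₂g³ eg¹ with CFSE 3(−0.4) + 1(+0.6) = -0.6Δ_oct = -18249 cm⁻¹.
Low-spin t₂g⁴ eg⁰ gives -1.6Δ_oct = -48664 cm⁻¹, but forming 1 extra pair costs 1P = 27275 cm⁻¹, so E(LS) = -48664 + 27275 = -21389 cm⁻¹.
E(LS) − E(HS) = -21389 − (-18249) = -3140 cm⁻¹.

-3140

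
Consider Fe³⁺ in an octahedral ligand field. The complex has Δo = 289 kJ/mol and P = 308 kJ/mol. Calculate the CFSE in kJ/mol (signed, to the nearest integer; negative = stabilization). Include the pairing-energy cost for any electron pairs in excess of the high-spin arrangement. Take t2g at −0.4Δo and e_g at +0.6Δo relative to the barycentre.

0

Fe is in group 8, so Fe³⁺ is d⁵ (8 − 3 = 5).
With Δo < P the complex is high-spin.
Configuration: t2g^3 e_g^2.
Orbital CFSE = 0.0Δo = 0.0 × 289 = 0 kJ/mol.
High-spin has no excess pairs, so no pairing correction applies.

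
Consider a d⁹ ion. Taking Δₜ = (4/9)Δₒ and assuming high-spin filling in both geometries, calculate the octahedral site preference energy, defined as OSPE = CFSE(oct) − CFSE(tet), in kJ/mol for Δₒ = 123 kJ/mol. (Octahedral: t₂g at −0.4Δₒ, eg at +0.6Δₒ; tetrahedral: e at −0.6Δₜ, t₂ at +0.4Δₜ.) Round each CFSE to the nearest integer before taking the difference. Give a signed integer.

-52

Octahedral high-spin t₂g⁶ eg³: CFSE = -0.6 × 123 = -74 kJ/mol.
Tetrahedral e⁴ t₂⁵ gives -0.4Δₜ = -0.4 × (4/9) × 123 = -22 kJ/mol.
Subtracting, OSPE = -74 − (-22) = -52 kJ/mol.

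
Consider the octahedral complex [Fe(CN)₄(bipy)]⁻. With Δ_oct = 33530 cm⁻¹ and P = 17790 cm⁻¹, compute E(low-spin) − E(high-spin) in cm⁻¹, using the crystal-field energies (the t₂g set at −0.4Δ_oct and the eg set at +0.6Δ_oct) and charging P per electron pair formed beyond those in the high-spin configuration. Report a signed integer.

Ligand charges: 4×(-1) from CN⁻ and 1×(+0) from bipy sum to -4; with overall charge -1, Fe is +3.
Fe is in group 8, so Fe³⁺ is d⁵ (8 − 3 = 5).
High-spin d⁵ fills as t₂g³ eg² with CFSE 3(−0.4) + 2(+0.6) = 0.0Δ_oct = 0 cm⁻¹.
Low-spin: t₂g⁵ eg⁰, orbital CFSE = -2.0Δ_oct = -67060 cm⁻¹; plus 2 excess pairs × P = +35580 cm⁻¹; total -31480 cm⁻¹.
The difference is -31480 − (0) = -31480 cm⁻¹, so low-spin lies lower.

-31480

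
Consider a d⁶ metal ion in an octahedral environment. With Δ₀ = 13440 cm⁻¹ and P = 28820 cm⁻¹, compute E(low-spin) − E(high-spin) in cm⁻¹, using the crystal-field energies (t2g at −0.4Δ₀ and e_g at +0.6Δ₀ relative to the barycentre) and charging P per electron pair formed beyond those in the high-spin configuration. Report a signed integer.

30760

High-spin d⁶ fills as t2g^4 e_g^2 with CFSE 4(−0.4) + 2(+0.6) = -0.4Δ₀ = -5376 cm⁻¹.
For low-spin the configuration is t2g^6 e_g^0: orbital energy -2.4 × 13440 = -32256 cm⁻¹, and 2 additional pairs relative to high-spin add 57640 cm⁻¹, giving 25384 cm⁻¹.
Thus E(LS) − E(HS) = 30760 cm⁻¹.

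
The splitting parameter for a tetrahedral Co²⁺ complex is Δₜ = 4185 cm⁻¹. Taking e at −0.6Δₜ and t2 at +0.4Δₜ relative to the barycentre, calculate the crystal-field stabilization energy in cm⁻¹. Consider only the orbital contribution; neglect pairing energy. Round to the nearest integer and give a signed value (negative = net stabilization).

Co²⁺: group 9, so d-count = 9 − 2 = 7.
With tetrahedral geometry the complex is necessarily high-spin.
Configuration: e^4 t2^3.
The orbital stabilization is -1.2Δₜ = -1.2 × 4185 = -5022 cm⁻¹.

-5022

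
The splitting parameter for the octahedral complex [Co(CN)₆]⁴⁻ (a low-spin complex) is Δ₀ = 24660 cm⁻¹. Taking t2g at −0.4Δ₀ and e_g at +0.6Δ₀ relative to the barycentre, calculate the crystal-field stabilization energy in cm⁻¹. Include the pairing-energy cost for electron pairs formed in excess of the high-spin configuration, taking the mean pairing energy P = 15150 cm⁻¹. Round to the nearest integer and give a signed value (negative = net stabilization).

Each CN⁻ contributes -1; 6 × (-1) = -6. With overall charge -4, Co is in the +2 oxidation state.
Co²⁺: group 9, so d-count = 9 − 2 = 7.
Electron filling gives t2g^6 e_g^1.
CFSE(orbital) = 6×(-0.4Δ₀) + 1×(0.6Δ₀) = -1.8Δ₀; with Δ₀ = 24660 cm⁻¹ that is -44388 cm⁻¹.
Pairing penalty: 3 pairs vs 2 in the high-spin reference → 1 extra × P = 15150 cm⁻¹.
Net CFSE = -44388 + 15150 = -29238 cm⁻¹.

-29238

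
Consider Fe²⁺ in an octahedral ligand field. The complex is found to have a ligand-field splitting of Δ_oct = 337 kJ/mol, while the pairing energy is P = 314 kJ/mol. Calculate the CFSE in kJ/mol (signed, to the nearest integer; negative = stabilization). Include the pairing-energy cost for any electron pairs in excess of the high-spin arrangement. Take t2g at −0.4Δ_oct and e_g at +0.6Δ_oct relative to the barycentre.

Fe sits in group 8; removing 2 electrons leaves Fe²⁺ with 8 − 2 = 6 d electrons.
Since Δ_oct = 337 kJ/mol > P = 314 kJ/mol, the complex adopts the low-spin configuration.
Configuration: t2g^6 e_g^0.
Orbital CFSE = -2.4Δ_oct = -2.4 × 337 = -809 kJ/mol.
Excess pairs vs high-spin: 3 − 1 = 2; pairing cost = +628 kJ/mol.
Net CFSE = -809 + 628 = -181 kJ/mol.

-181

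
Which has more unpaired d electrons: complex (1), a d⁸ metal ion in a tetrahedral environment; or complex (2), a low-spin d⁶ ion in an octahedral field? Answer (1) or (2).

(1)

(1): With tetrahedral geometry the complex is necessarily high-spin; e⁴ t₂⁴ → 2 unpaired.
(2): t₂g⁶ eg⁰ → 0 unpaired.
So (1) has more unpaired electrons.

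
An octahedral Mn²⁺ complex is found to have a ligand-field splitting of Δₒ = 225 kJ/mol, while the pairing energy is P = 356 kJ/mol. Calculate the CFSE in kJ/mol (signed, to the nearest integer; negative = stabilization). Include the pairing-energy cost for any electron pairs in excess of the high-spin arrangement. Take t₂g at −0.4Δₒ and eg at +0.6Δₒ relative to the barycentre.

Mn²⁺: group 7, so d-count = 7 − 2 = 5.
Here Δₒ < P (225 < 356), so the high-spin state is favoured.
Filling d⁵ accordingly: t₂g³ eg².
Orbital CFSE = 0.0Δₒ = 0.0 × 225 = 0 kJ/mol.
High-spin has no excess pairs, so no pairing correction applies.

0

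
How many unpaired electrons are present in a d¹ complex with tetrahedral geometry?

With tetrahedral geometry the complex is necessarily high-spin.
Configuration: e^1 t2^0, giving 1 unpaired electron.

1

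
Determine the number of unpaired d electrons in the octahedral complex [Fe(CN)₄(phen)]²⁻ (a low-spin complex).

Ligand charges: 4×(-1) from CN⁻ and 1×(+0) from phen sum to -4; with overall charge -2, Fe is +2.
Group 8 minus oxidation state +2 gives a d⁶ configuration for Fe²⁺.
Configuration: t2g^6 e_g^0, giving 0 unpaired electrons.

0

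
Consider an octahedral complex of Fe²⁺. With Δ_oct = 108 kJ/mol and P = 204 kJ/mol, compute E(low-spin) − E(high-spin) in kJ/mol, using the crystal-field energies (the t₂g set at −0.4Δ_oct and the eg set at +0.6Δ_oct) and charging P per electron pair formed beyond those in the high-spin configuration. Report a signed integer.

Fe²⁺: group 8, so d-count = 8 − 2 = 6.
High-spin d⁶ fills as t₂g⁴ eg² with CFSE 4(−0.4) + 2(+0.6) = -0.4Δ_oct = -43 kJ/mol.
Low-spin: t₂g⁶ eg⁰, orbital CFSE = -2.4Δ_oct = -259 kJ/mol; plus 2 excess pairs × P = +408 kJ/mol; total 149 kJ/mol.
Thus E(LS) − E(HS) = 192 kJ/mol.

192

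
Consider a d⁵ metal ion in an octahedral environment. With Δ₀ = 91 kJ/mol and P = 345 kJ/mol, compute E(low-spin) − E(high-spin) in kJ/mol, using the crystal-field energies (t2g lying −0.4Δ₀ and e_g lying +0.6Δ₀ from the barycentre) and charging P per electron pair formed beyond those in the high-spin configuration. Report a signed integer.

High-spin d⁵ fills as t2g^3 e_g^2 with CFSE 3(−0.4) + 2(+0.6) = 0.0Δ₀ = 0 kJ/mol.
For low-spin the configuration is t2g^5 e_g^0: orbital energy -2.0 × 91 = -182 kJ/mol, and 2 additional pairs relative to high-spin add 690 kJ/mol, giving 508 kJ/mol.
E(LS) − E(HS) = 508 − (0) = 508 kJ/mol.

508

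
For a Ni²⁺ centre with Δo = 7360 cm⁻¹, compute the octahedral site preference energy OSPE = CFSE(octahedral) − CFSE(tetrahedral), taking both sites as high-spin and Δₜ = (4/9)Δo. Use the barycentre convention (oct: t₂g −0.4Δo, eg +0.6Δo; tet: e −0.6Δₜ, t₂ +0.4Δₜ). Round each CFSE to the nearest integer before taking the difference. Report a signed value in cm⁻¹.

-6215

Group 10 minus oxidation state +2 gives a d⁸ configuration for Ni²⁺.
In an octahedral site d⁸ (HS) is t2g^6 e_g^2, giving CFSE(oct) = -1.2Δo = -8832 cm⁻¹.
Tetrahedral e^4 t2^4 gives -0.8Δₜ = -0.8 × (4/9) × 7360 = -2617 cm⁻¹.
OSPE = CFSE(oct) − CFSE(tet) = -8832 − (-2617) = -6215 cm⁻¹.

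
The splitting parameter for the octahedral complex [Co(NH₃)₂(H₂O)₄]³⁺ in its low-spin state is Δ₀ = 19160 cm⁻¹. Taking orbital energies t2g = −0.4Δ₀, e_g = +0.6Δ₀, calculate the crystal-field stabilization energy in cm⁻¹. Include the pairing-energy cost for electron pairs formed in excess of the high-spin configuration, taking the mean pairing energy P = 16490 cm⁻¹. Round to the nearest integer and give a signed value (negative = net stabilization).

-13004

Ligand charges: 2×(+0) from NH₃ and 4×(+0) from H₂O sum to +0; with overall charge +3, Co is +3.
Co sits in group 9; removing 3 electrons leaves Co³⁺ with 9 − 3 = 6 d electrons.
The d⁶ electrons fill as t2g^6 e_g^0.
Orbital CFSE = 6(-0.4) + 0(0.6) = -2.4Δ₀ = -2.4 × 19160 = -45984 cm⁻¹.
High-spin d⁶ would be t2g^4 e_g^2 with 1 pair; low-spin has 3, so 2 excess pairs cost +2P = +32980 cm⁻¹.
Net CFSE = -45984 + 32980 = -13004 cm⁻¹.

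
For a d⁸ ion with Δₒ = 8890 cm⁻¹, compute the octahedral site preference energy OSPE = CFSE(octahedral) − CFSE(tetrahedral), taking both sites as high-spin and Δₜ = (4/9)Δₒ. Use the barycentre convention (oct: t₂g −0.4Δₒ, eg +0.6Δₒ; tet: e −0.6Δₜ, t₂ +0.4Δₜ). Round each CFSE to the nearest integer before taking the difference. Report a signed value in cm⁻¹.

-7507

Octahedral (high-spin): t2g^6 e_g^2, CFSE = 6(−0.4) + 2(+0.6) = -1.2Δₒ = -1.2 × 8890 = -10668 cm⁻¹.
Tetrahedral e^4 t2^4 gives -0.8Δₜ = -0.8 × (4/9) × 8890 = -3161 cm⁻¹.
Subtracting, OSPE = -10668 − (-3161) = -7507 cm⁻¹.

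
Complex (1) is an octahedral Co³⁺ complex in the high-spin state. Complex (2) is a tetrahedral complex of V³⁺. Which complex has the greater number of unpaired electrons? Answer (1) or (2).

(1)

(1): Co sits in group 9; removing 3 electrons leaves Co³⁺ with 9 − 3 = 6 d electrons; t2g^4 e_g^2 → 4 unpaired.
(2): V is in group 5, so V³⁺ is d² (5 − 3 = 2); Tetrahedral fields are weak (Δₜ ≈ 4/9 Δₒ), so electrons fill high-spin; e² t₂⁰ → 2 unpaired.
So (1) has more unpaired electrons.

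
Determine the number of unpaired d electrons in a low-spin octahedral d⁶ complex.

0

Configuration: t₂g⁶ eg⁰, giving 0 unpaired electrons.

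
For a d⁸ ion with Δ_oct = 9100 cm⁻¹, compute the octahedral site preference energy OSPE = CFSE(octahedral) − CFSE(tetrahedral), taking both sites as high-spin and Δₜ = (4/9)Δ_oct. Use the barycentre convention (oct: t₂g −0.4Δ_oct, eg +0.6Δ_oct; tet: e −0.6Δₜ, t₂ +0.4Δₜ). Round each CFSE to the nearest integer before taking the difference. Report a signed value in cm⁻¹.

Octahedral (high-spin): t2g^6 e_g^2, CFSE = 6(−0.4) + 2(+0.6) = -1.2Δ_oct = -1.2 × 9100 = -10920 cm⁻¹.
Tetrahedral: e^4 t2^4, CFSE = 4(−0.6) + 4(+0.4) = -0.8Δₜ = -0.8 × (4/9) × 9100 = -3236 cm⁻¹.
OSPE = -10920 − (-3236) = -7684 cm⁻¹.

-7684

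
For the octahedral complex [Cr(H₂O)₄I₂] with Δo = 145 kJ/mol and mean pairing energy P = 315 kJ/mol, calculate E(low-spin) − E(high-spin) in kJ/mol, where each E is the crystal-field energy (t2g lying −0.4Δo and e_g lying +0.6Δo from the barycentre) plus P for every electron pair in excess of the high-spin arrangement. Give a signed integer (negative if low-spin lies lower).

170

Ligand charges: 4×(+0) from H₂O and 2×(-1) from I⁻ sum to -2; with overall charge +0, Cr is +2.
Cr²⁺: group 6, so d-count = 6 − 2 = 4.
High-spin d⁴ fills as t2g^3 e_g^1 with CFSE 3(−0.4) + 1(+0.6) = -0.6Δo = -87 kJ/mol.
For low-spin the configuration is t2g^4 e_g^0: orbital energy -1.6 × 145 = -232 kJ/mol, and 1 additional pair relative to high-spin adds 315 kJ/mol, giving 83 kJ/mol.
The difference is 83 − (-87) = 170 kJ/mol, so high-spin lies lower.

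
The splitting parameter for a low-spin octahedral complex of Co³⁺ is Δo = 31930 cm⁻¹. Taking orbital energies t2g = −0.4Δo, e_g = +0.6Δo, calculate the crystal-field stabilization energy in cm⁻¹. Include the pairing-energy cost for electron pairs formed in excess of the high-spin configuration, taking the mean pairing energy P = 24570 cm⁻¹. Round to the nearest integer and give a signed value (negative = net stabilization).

-27492

Co sits in group 9; removing 3 electrons leaves Co³⁺ with 9 − 3 = 6 d electrons.
Configuration: t2g^6 e_g^0.
The orbital stabilization is -2.4Δo = -2.4 × 31930 = -76632 cm⁻¹.
High-spin d⁶ would be t2g^4 e_g^2 with 1 pair; low-spin has 3, so 2 excess pairs cost +2P = +49140 cm⁻¹.
Net CFSE = -76632 + 49140 = -27492 cm⁻¹.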